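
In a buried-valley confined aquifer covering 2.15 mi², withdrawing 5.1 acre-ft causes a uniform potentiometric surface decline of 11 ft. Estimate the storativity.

S ≈ 3.4 × 10^-4

A = 2.15 mi² = 5.568 × 10^6 m²
Δh = 11 ft = 3.353 m
ΔV = 5.1 acre-ft = 6291 m³
S = ΔV / (A × Δh) = 6291 m³ / (5.568 × 10^6 m² × 3.353 m) = 3.369 × 10^-4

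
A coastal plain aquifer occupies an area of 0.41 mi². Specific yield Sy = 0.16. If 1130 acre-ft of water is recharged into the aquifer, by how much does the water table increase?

A = 0.41 mi² = 1.062 × 10^6 m²
ΔV = 1130 acre-ft = 1.394 × 10^6 m³
Δh = ΔV / (Sy × A) = 1.394 × 10^6 m³ / (0.16 × 1.062 × 10^6 m²) = 8.204 m

Δh ≈ 8.2 m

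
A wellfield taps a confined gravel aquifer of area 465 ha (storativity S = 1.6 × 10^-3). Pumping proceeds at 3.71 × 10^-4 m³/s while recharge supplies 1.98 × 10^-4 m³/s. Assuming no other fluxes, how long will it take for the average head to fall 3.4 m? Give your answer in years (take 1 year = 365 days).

A = 465 ha = 4.65 × 10^6 m²
ΔV = S × A × Δh = 0.0016 × 4.65 × 10^6 × 3.4 = 25300 m³
Net withdrawal = 3.71 × 10^-4 − 1.98 × 10^-4 = 1.73 × 10^-4 m³/s = 14.95 m³/d
t = ΔV / Q = 25300 m³ / 14.95 m³/d = 1692 d
t = 1692 d ≈ 4.637 years

t ≈ 4.64 years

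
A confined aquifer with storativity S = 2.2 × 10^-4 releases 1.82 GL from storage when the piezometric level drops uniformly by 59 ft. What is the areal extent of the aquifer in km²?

Δh = 59 ft = 17.98 m
ΔV = 1.82 GL = 1.82 × 10^6 m³
A = ΔV / (S × Δh) = 1.82 × 10^6 / (2.2 × 10^-4 × 17.98) = 4.6 × 10^8 m²
A = 4.6 × 10^8 m² = 460 km²

A ≈ 460 km²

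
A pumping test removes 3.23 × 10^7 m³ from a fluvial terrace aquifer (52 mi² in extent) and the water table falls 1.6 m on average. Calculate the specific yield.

Sy ≈ 0.15

A = 52 mi² = 1.347 × 10^8 m²
Sy = ΔV / (A × Δh) = 3.23 × 10^7 m³ / (1.347 × 10^8 m² × 1.6 m) = 0.1499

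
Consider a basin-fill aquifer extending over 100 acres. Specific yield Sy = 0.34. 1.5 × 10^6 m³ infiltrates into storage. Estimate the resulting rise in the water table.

Δh ≈ 10.9 m

A = 100 acres = 4.047 × 10^5 m²
Δh = ΔV / (Sy × A) = 1.5 × 10^6 m³ / (0.34 × 4.047 × 10^5 m²) = 10.9 m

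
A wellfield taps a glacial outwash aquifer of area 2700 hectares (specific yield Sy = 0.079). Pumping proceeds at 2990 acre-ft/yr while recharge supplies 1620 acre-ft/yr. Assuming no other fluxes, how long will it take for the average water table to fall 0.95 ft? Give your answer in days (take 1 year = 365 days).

t ≈ 133 days

A = 2700 hectares = 2.7 × 10^7 m²
Δh = 0.95 ft = 0.2896 m
ΔV = Sy × A × Δh = 0.079 × 2.7 × 10^7 × 0.2896 = 6.176 × 10^5 m³
Net withdrawal = 2990 − 1620 = 1370 acre-ft/yr = 4630 m³/d
t = ΔV / Q = 6.176 × 10^5 m³ / 4630 m³/d = 133.4 d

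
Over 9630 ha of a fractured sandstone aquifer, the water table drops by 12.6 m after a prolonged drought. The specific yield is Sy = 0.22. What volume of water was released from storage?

ΔV ≈ 2.67 × 10^8 m³

A = 9630 ha = 9.63 × 10^7 m²
ΔV = Sy × A × Δh = 0.22 × 9.63 × 10^7 m² × 12.6 m = 2.669 × 10^8 m³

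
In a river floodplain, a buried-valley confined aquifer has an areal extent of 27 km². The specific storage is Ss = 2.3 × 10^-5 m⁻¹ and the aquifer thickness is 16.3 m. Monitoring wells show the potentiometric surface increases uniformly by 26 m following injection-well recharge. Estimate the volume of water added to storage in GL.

ΔV ≈ 0.263 GL

S = Ss × b = 2.3 × 10^-5 m⁻¹ × 16.3 m = 3.749 × 10^-4
A = 27 km² = 2.7 × 10^7 m²
ΔV = S × A × Δh = 3.749 × 10^-4 × 2.7 × 10^7 m² × 26 m = 2.632 × 10^5 m³
ΔV = 2.632 × 10^5 m³ = 0.2632 GL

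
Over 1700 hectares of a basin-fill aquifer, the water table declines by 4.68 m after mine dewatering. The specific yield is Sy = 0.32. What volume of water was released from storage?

A = 1700 hectares = 1.7 × 10^7 m²
ΔV = Sy × A × Δh = 0.32 × 1.7 × 10^7 m² × 4.68 m = 2.546 × 10^7 m³

ΔV ≈ 2.55 × 10^7 m³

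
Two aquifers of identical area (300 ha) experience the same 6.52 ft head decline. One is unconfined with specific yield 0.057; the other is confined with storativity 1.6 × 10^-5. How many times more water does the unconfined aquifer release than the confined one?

ΔV_u / ΔV_c ≈ 3560

A = 300 ha = 3 × 10^6 m²
Δh = 6.52 ft = 1.987 m
Unconfined: ΔV_u = Sy × A × Δh = 0.057 × 3 × 10^6 × 1.987 = 3.398 × 10^5 m³
Confined: ΔV_c = S × A × Δh = 1.6 × 10^-5 × 3 × 10^6 × 1.987 = 95.39 m³
Ratio = ΔV_u / ΔV_c = Sy / S = 0.057 / 1.6 × 10^-5 = 3562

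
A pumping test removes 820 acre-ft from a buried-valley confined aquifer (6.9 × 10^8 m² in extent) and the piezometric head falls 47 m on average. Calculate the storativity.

S ≈ 3.1 × 10^-5

ΔV = 820 acre-ft = 1.011 × 10^6 m³
S = ΔV / (A × Δh) = 1.011 × 10^6 m³ / (6.9 × 10^8 m² × 47 m) = 3.119 × 10^-5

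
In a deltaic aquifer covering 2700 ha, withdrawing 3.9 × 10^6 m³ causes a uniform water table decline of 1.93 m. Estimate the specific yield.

Sy ≈ 0.075

A = 2700 ha = 2.7 × 10^7 m²
Sy = ΔV / (A × Δh) = 3.9 × 10^6 m³ / (2.7 × 10^7 m² × 1.93 m) = 0.07484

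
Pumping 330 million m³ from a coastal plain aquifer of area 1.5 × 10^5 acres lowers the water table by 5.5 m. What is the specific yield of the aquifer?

A = 1.5 × 10^5 acres = 6.07 × 10^8 m²
ΔV = 330 million m³ = 3.3 × 10^8 m³
Sy = ΔV / (A × Δh) = 3.3 × 10^8 m³ / (6.07 × 10^8 m² × 5.5 m) = 0.09884

Sy ≈ 0.099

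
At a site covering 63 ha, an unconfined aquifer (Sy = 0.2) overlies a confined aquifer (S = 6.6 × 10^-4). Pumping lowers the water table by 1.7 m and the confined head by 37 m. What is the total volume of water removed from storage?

A = 63 ha = 6.3 × 10^5 m²
Unconfined: ΔV_u = Sy × A × Δh_u = 0.2 × 6.3 × 10^5 × 1.7 = 2.142 × 10^5 m³
Confined: ΔV_c = S × A × Δh_c = 6.6 × 10^-4 × 6.3 × 10^5 × 37 = 15380 m³
Total ΔV = 2.142 × 10^5 + 15380 = 2.296 × 10^5 m³

ΔV ≈ 2.3 × 10^5 m³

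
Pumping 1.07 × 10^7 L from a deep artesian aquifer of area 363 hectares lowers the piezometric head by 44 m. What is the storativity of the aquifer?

A = 363 hectares = 3.63 × 10^6 m²
ΔV = 1.07 × 10^7 L = 10700 m³
S = ΔV / (A × Δh) = 10700 m³ / (3.63 × 10^6 m² × 44 m) = 6.699 × 10^-5

S ≈ 6.7 × 10^-5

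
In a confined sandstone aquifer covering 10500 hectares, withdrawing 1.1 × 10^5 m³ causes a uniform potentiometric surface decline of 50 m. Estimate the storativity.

S ≈ 2.1 × 10^-5

A = 10500 hectares = 1.05 × 10^8 m²
S = ΔV / (A × Δh) = 1.1 × 10^5 m³ / (1.05 × 10^8 m² × 50 m) = 2.095 × 10^-5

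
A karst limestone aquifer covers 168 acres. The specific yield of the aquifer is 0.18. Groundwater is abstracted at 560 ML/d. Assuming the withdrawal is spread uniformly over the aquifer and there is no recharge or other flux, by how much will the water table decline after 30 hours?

A = 168 acres = 6.799 × 10^5 m²
Q = 560 ML/d = 5.6 × 10^5 m³/d
t = 30 hours = 1.25 d
ΔV = Q × t = 5.6 × 10^5 m³/d × 1.25 d = 7 × 10^5 m³
Δh = ΔV / (Sy × A) = 7 × 10^5 / (0.18 × 6.799 × 10^5) = 5.72 m

Δh ≈ 5.72 m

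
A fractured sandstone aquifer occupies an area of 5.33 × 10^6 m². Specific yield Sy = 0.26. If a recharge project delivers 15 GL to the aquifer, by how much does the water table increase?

ΔV = 15 GL = 1.5 × 10^7 m³
Δh = ΔV / (Sy × A) = 1.5 × 10^7 m³ / (0.26 × 5.33 × 10^6 m²) = 10.82 m

Δh ≈ 10.8 m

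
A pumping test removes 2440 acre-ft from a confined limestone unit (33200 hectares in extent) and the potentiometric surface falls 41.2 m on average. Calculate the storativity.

A = 33200 hectares = 3.32 × 10^8 m²
ΔV = 2440 acre-ft = 3.01 × 10^6 m³
S = ΔV / (A × Δh) = 3.01 × 10^6 m³ / (3.32 × 10^8 m² × 41.2 m) = 2.2 × 10^-4

S ≈ 2.2 × 10^-4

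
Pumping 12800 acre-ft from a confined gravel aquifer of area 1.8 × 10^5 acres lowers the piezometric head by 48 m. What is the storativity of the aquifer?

A = 1.8 × 10^5 acres = 7.284 × 10^8 m²
ΔV = 12800 acre-ft = 1.579 × 10^7 m³
S = ΔV / (A × Δh) = 1.579 × 10^7 m³ / (7.284 × 10^8 m² × 48 m) = 4.516 × 10^-4

S ≈ 4.5 × 10^-4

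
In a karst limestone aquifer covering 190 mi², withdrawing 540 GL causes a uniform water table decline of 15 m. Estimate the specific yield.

Sy ≈ 0.073

A = 190 mi² = 4.921 × 10^8 m²
ΔV = 540 GL = 5.4 × 10^8 m³
Sy = ΔV / (A × Δh) = 5.4 × 10^8 m³ / (4.921 × 10^8 m² × 15 m) = 0.07316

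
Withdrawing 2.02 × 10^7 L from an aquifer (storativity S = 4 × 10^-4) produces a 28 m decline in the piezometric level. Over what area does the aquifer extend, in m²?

A ≈ 1.8 × 10^6 m²

ΔV = 2.02 × 10^7 L = 20200 m³
A = ΔV / (S × Δh) = 20200 / (4 × 10^-4 × 28) = 1.804 × 10^6 m²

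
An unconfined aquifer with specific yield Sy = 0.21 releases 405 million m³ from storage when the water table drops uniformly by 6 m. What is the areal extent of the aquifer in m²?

ΔV = 405 million m³ = 4.05 × 10^8 m³
A = ΔV / (Sy × Δh) = 4.05 × 10^8 / (0.21 × 6) = 3.214 × 10^8 m²

A ≈ 3.21 × 10^8 m²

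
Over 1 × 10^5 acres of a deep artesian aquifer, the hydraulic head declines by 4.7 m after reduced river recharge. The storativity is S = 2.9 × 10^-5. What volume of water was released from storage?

ΔV ≈ 55200 m³

A = 1 × 10^5 acres = 4.047 × 10^8 m²
ΔV = S × A × Δh = 2.9 × 10^-5 × 4.047 × 10^8 m² × 4.7 m = 55160 m³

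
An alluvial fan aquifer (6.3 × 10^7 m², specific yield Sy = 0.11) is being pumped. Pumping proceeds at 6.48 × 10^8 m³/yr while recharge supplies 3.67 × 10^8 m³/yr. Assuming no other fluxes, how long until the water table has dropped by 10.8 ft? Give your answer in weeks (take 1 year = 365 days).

Δh = 10.8 ft = 3.292 m
ΔV = Sy × A × Δh = 0.11 × 6.3 × 10^7 × 3.292 = 2.281 × 10^7 m³
Net withdrawal = 6.48 × 10^8 − 3.67 × 10^8 = 2.81 × 10^8 m³/yr = 7.699 × 10^5 m³/d
t = ΔV / Q = 2.281 × 10^7 m³ / 7.699 × 10^5 m³/d = 29.63 d
t = 29.63 d ≈ 4.233 weeks

t ≈ 4.23 weeks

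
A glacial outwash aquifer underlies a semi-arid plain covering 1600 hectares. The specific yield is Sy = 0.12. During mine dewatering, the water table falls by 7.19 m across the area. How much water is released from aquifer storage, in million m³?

A = 1600 hectares = 1.6 × 10^7 m²
ΔV = Sy × A × Δh = 0.12 × 1.6 × 10^7 m² × 7.19 m = 1.38 × 10^7 m³
ΔV = 1.38 × 10^7 m³ = 13.8 million m³

ΔV ≈ 13.8 million m³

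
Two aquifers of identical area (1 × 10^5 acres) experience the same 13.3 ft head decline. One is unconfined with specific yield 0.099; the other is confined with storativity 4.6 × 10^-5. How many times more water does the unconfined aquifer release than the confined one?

ΔV_u / ΔV_c ≈ 2150

A = 1 × 10^5 acres = 4.047 × 10^8 m²
Δh = 13.3 ft = 4.054 m
Unconfined: ΔV_u = Sy × A × Δh = 0.099 × 4.047 × 10^8 × 4.054 = 1.624 × 10^8 m³
Confined: ΔV_c = S × A × Δh = 4.6 × 10^-5 × 4.047 × 10^8 × 4.054 = 75460 m³
Ratio = ΔV_u / ΔV_c = Sy / S = 0.099 / 4.6 × 10^-5 = 2152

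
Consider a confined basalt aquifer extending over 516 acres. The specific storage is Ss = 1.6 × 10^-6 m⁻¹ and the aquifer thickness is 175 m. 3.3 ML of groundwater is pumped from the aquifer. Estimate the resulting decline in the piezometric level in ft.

Δh ≈ 18.5 ft

S = Ss × b = 1.6 × 10^-6 m⁻¹ × 175 m = 2.8 × 10^-4
A = 516 acres = 2.088 × 10^6 m²
ΔV = 3.3 ML = 3300 m³
Δh = ΔV / (S × A) = 3300 m³ / (2.8 × 10^-4 × 2.088 × 10^6 m²) = 5.644 m
Δh = 5.644 m = 18.52 ft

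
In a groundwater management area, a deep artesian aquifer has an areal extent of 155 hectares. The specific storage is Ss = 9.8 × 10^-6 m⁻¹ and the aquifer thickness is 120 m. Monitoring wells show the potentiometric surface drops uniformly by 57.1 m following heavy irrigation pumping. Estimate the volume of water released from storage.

S = Ss × b = 9.8 × 10^-6 m⁻¹ × 120 m = 1.176 × 10^-3
A = 155 hectares = 1.55 × 10^6 m²
ΔV = S × A × Δh = 0.001176 × 1.55 × 10^6 m² × 57.1 m = 1.041 × 10^5 m³

ΔV ≈ 1.04 × 10^5 m³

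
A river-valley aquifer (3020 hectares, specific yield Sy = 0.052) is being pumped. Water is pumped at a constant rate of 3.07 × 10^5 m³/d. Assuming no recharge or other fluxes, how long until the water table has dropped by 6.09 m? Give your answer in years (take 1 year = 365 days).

t ≈ 0.0853 years

A = 3020 hectares = 3.02 × 10^7 m²
ΔV = Sy × A × Δh = 0.052 × 3.02 × 10^7 × 6.09 = 9.564 × 10^6 m³
t = ΔV / Q = 9.564 × 10^6 m³ / 3.07 × 10^5 m³/d = 31.15 d
t = 31.15 d ≈ 0.08535 years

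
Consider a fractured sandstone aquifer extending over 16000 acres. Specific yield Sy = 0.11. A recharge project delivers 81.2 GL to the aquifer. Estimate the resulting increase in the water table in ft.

A = 16000 acres = 6.475 × 10^7 m²
ΔV = 81.2 GL = 8.12 × 10^7 m³
Δh = ΔV / (Sy × A) = 8.12 × 10^7 m³ / (0.11 × 6.475 × 10^7 m²) = 11.4 m
Δh = 11.4 m = 37.4 ft

Δh ≈ 37.4 ft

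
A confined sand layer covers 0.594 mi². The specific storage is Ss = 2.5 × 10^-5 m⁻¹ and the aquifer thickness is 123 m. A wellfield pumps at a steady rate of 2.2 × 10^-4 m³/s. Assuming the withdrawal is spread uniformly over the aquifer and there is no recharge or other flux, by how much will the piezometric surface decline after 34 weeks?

Δh ≈ 0.956 m

S = Ss × b = 2.5 × 10^-5 m⁻¹ × 123 m = 3.075 × 10^-3
A = 0.594 mi² = 1.538 × 10^6 m²
Q = 2.2 × 10^-4 m³/s = 19.01 m³/d
t = 34 weeks = 238 d
ΔV = Q × t = 19.01 m³/d × 238 d = 4524 m³
Δh = ΔV / (S × A) = 4524 / (0.003075 × 1.538 × 10^6) = 0.9563 m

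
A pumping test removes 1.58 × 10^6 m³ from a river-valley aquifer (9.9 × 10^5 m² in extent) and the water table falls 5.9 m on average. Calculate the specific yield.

Sy = ΔV / (A × Δh) = 1.58 × 10^6 m³ / (9.9 × 10^5 m² × 5.9 m) = 0.2705

Sy ≈ 0.27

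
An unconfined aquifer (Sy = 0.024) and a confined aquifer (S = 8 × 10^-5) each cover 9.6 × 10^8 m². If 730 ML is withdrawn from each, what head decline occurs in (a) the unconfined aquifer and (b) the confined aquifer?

ΔV = 730 ML = 7.3 × 10^5 m³
Unconfined: Δh_u = ΔV/(Sy·A) = 7.3 × 10^5/(0.024 × 9.6 × 10^8) = 0.03168 m
Confined: Δh_c = ΔV/(S·A) = 7.3 × 10^5/(8 × 10^-5 × 9.6 × 10^8) = 9.505 m

Δh_u ≈ 0.0317 m; Δh_c ≈ 9.51 m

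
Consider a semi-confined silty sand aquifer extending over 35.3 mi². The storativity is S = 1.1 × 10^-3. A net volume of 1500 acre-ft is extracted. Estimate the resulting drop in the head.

Δh ≈ 18.4 m

A = 35.3 mi² = 9.143 × 10^7 m²
ΔV = 1500 acre-ft = 1.85 × 10^6 m³
Δh = ΔV / (S × A) = 1.85 × 10^6 m³ / (0.0011 × 9.143 × 10^7 m²) = 18.4 m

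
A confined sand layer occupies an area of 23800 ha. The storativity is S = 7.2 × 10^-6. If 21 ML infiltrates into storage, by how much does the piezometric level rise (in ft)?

Δh ≈ 40.2 ft

A = 23800 ha = 2.38 × 10^8 m²
ΔV = 21 ML = 21000 m³
Δh = ΔV / (S × A) = 21000 m³ / (7.2 × 10^-6 × 2.38 × 10^8 m²) = 12.25 m
Δh = 12.25 m = 40.21 ft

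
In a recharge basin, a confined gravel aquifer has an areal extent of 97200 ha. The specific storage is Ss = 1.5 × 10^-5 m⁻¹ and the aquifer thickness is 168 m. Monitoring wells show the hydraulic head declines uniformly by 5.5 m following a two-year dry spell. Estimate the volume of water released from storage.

ΔV ≈ 1.35 × 10^7 m³

S = Ss × b = 1.5 × 10^-5 m⁻¹ × 168 m = 2.52 × 10^-3
A = 97200 ha = 9.72 × 10^8 m²
ΔV = S × A × Δh = 0.00252 × 9.72 × 10^8 m² × 5.5 m = 1.347 × 10^7 m³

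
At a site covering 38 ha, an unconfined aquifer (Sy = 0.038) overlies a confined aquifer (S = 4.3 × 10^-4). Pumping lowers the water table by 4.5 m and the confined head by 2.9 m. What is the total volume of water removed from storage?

ΔV ≈ 65500 m³

A = 38 ha = 3.8 × 10^5 m²
Unconfined: ΔV_u = Sy × A × Δh_u = 0.038 × 3.8 × 10^5 × 4.5 = 64980 m³
Confined: ΔV_c = S × A × Δh_c = 4.3 × 10^-4 × 3.8 × 10^5 × 2.9 = 473.9 m³
Total ΔV = 64980 + 473.9 = 65450 m³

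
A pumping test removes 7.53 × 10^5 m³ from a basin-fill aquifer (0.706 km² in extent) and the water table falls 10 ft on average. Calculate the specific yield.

Sy ≈ 0.35

A = 0.706 km² = 7.06 × 10^5 m²
Δh = 10 ft = 3.048 m
Sy = ΔV / (A × Δh) = 7.53 × 10^5 m³ / (7.06 × 10^5 m² × 3.048 m) = 0.3499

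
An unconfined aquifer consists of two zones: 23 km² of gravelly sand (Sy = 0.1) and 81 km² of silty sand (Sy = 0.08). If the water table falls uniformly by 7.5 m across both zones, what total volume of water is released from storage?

A₁ = 23 km² = 2.3 × 10^7 m²; A₂ = 81 km² = 8.1 × 10^7 m²
ΔV₁ = 0.1 × 2.3 × 10^7 × 7.5 = 1.725 × 10^7 m³
ΔV₂ = 0.08 × 8.1 × 10^7 × 7.5 = 4.86 × 10^7 m³
ΔV = ΔV₁ + ΔV₂ = 6.585 × 10^7 m³

ΔV ≈ 6.58 × 10^7 m³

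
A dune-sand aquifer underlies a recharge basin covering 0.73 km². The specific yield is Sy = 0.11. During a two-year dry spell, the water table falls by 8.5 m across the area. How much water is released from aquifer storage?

A = 0.73 km² = 7.3 × 10^5 m²
ΔV = Sy × A × Δh = 0.11 × 7.3 × 10^5 m² × 8.5 m = 6.825 × 10^5 m³

ΔV ≈ 6.83 × 10^5 m³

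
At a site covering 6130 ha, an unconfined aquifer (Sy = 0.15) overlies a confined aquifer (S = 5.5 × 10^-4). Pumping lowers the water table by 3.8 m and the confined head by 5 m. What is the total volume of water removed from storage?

A = 6130 ha = 6.13 × 10^7 m²
Unconfined: ΔV_u = Sy × A × Δh_u = 0.15 × 6.13 × 10^7 × 3.8 = 3.494 × 10^7 m³
Confined: ΔV_c = S × A × Δh_c = 5.5 × 10^-4 × 6.13 × 10^7 × 5 = 1.686 × 10^5 m³
Total ΔV = 3.494 × 10^7 + 1.686 × 10^5 = 3.511 × 10^7 m³

ΔV ≈ 3.51 × 10^7 m³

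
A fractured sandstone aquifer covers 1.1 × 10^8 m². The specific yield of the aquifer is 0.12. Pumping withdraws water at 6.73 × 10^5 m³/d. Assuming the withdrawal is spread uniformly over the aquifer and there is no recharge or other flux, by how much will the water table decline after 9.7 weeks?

t = 9.7 weeks = 67.9 d
ΔV = Q × t = 6.73 × 10^5 m³/d × 67.9 d = 4.57 × 10^7 m³
Δh = ΔV / (Sy × A) = 4.57 × 10^7 / (0.12 × 1.1 × 10^8) = 3.462 m

Δh ≈ 3.46 m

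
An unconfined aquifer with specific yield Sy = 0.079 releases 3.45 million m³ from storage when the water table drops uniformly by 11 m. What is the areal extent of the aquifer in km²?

ΔV = 3.45 million m³ = 3.45 × 10^6 m³
A = ΔV / (Sy × Δh) = 3.45 × 10^6 / (0.079 × 11) = 3.97 × 10^6 m²
A = 3.97 × 10^6 m² = 3.97 km²

A ≈ 3.97 km²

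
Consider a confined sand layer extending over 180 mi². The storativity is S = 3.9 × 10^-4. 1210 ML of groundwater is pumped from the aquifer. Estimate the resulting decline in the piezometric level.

Δh ≈ 6.66 m

A = 180 mi² = 4.662 × 10^8 m²
ΔV = 1210 ML = 1.21 × 10^6 m³
Δh = ΔV / (S × A) = 1.21 × 10^6 m³ / (3.9 × 10^-4 × 4.662 × 10^8 m²) = 6.655 m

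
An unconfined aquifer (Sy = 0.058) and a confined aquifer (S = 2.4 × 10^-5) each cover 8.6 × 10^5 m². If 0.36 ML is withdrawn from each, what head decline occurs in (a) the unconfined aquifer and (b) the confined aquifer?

ΔV = 0.36 ML = 360 m³
Unconfined: Δh_u = ΔV/(Sy·A) = 360/(0.058 × 8.6 × 10^5) = 0.007217 m
Confined: Δh_c = ΔV/(S·A) = 360/(2.4 × 10^-5 × 8.6 × 10^5) = 17.44 m

Δh_u ≈ 0.00722 m; Δh_c ≈ 17.4 m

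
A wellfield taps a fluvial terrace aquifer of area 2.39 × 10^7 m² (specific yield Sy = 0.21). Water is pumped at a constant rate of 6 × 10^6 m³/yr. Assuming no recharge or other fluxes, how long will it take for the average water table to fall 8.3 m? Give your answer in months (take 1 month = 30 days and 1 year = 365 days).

ΔV = Sy × A × Δh = 0.21 × 2.39 × 10^7 × 8.3 = 4.166 × 10^7 m³
Q = 6 × 10^6 m³/yr = 16440 m³/d
t = ΔV / Q = 4.166 × 10^7 m³ / 16440 m³/d = 2534 d
t = 2534 d ≈ 84.47 months

t ≈ 84.5 months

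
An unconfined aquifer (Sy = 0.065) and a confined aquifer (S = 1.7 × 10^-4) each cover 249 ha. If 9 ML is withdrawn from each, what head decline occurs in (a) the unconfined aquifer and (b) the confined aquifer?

Δh_u ≈ 0.0556 m; Δh_c ≈ 21.3 m

A = 249 ha = 2.49 × 10^6 m²
ΔV = 9 ML = 9000 m³
Unconfined: Δh_u = ΔV/(Sy·A) = 9000/(0.065 × 2.49 × 10^6) = 0.05561 m
Confined: Δh_c = ΔV/(S·A) = 9000/(1.7 × 10^-4 × 2.49 × 10^6) = 21.26 m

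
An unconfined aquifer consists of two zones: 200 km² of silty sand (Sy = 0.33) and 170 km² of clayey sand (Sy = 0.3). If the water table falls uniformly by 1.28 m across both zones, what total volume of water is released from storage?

A₁ = 200 km² = 2 × 10^8 m²; A₂ = 170 km² = 1.7 × 10^8 m²
ΔV₁ = 0.33 × 2 × 10^8 × 1.28 = 8.448 × 10^7 m³
ΔV₂ = 0.3 × 1.7 × 10^8 × 1.28 = 6.528 × 10^7 m³
ΔV = ΔV₁ + ΔV₂ = 1.498 × 10^8 m³

ΔV ≈ 1.5 × 10^8 m³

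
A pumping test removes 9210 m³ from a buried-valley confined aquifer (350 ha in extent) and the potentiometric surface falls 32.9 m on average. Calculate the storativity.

S ≈ 8 × 10^-5

A = 350 ha = 3.5 × 10^6 m²
S = ΔV / (A × Δh) = 9210 m³ / (3.5 × 10^6 m² × 32.9 m) = 7.998 × 10^-5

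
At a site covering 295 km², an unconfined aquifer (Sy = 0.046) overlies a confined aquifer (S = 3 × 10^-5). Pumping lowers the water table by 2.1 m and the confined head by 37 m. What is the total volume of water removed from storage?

ΔV ≈ 2.88 × 10^7 m³

A = 295 km² = 2.95 × 10^8 m²
Unconfined: ΔV_u = Sy × A × Δh_u = 0.046 × 2.95 × 10^8 × 2.1 = 2.85 × 10^7 m³
Confined: ΔV_c = S × A × Δh_c = 3 × 10^-5 × 2.95 × 10^8 × 37 = 3.275 × 10^5 m³
Total ΔV = 2.85 × 10^7 + 3.275 × 10^5 = 2.882 × 10^7 m³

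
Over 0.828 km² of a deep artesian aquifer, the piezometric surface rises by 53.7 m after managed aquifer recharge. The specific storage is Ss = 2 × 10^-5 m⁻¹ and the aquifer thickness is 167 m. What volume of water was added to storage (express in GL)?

ΔV ≈ 0.149 GL

S = Ss × b = 2 × 10^-5 m⁻¹ × 167 m = 3.34 × 10^-3
A = 0.828 km² = 8.28 × 10^5 m²
ΔV = S × A × Δh = 0.00334 × 8.28 × 10^5 m² × 53.7 m = 1.485 × 10^5 m³
ΔV = 1.485 × 10^5 m³ = 0.1485 GL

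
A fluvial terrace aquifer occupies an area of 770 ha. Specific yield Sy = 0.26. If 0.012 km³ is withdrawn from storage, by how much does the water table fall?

Δh ≈ 5.99 m

A = 770 ha = 7.7 × 10^6 m²
ΔV = 0.012 km³ = 1.2 × 10^7 m³
Δh = ΔV / (Sy × A) = 1.2 × 10^7 m³ / (0.26 × 7.7 × 10^6 m²) = 5.994 m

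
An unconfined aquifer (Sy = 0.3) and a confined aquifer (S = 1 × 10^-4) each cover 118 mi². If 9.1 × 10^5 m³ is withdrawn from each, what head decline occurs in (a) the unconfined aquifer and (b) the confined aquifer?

Δh_u ≈ 0.00993 m; Δh_c ≈ 29.8 m

A = 118 mi² = 3.056 × 10^8 m²
Unconfined: Δh_u = ΔV/(Sy·A) = 9.1 × 10^5/(0.3 × 3.056 × 10^8) = 0.009925 m
Confined: Δh_c = ΔV/(S·A) = 9.1 × 10^5/(1 × 10^-4 × 3.056 × 10^8) = 29.78 m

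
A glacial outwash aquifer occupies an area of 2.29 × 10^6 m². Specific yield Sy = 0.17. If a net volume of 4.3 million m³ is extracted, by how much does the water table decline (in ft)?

Δh ≈ 36.2 ft

ΔV = 4.3 million m³ = 4.3 × 10^6 m³
Δh = ΔV / (Sy × A) = 4.3 × 10^6 m³ / (0.17 × 2.29 × 10^6 m²) = 11.05 m
Δh = 11.05 m = 36.24 ft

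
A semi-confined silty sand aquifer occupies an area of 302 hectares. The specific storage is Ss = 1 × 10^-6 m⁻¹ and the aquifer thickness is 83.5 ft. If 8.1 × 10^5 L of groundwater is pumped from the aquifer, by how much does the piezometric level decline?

b = 83.5 ft = 25.45 m
S = Ss × b = 1 × 10^-6 m⁻¹ × 25.45 m = 2.545 × 10^-5
A = 302 hectares = 3.02 × 10^6 m²
ΔV = 8.1 × 10^5 L = 810 m³
Δh = ΔV / (S × A) = 810 m³ / (2.545 × 10^-5 × 3.02 × 10^6 m²) = 10.54 m

Δh ≈ 10.5 m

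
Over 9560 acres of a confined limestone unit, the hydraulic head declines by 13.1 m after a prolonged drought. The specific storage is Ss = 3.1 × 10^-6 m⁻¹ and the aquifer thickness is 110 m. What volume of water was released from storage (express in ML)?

ΔV ≈ 173 ML

S = Ss × b = 3.1 × 10^-6 m⁻¹ × 110 m = 3.41 × 10^-4
A = 9560 acres = 3.869 × 10^7 m²
ΔV = S × A × Δh = 3.41 × 10^-4 × 3.869 × 10^7 m² × 13.1 m = 1.728 × 10^5 m³
ΔV = 1.728 × 10^5 m³ = 172.8 ML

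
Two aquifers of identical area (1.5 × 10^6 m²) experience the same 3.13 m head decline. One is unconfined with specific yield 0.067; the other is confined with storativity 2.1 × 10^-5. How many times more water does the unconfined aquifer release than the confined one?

ΔV_u / ΔV_c ≈ 3190

Unconfined: ΔV_u = Sy × A × Δh = 0.067 × 1.5 × 10^6 × 3.13 = 3.146 × 10^5 m³
Confined: ΔV_c = S × A × Δh = 2.1 × 10^-5 × 1.5 × 10^6 × 3.13 = 98.59 m³
Ratio = ΔV_u / ΔV_c = Sy / S = 0.067 / 2.1 × 10^-5 = 3190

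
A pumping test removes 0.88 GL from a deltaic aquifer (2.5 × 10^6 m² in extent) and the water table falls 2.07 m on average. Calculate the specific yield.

ΔV = 0.88 GL = 8.8 × 10^5 m³
Sy = ΔV / (A × Δh) = 8.8 × 10^5 m³ / (2.5 × 10^6 m² × 2.07 m) = 0.17

Sy ≈ 0.17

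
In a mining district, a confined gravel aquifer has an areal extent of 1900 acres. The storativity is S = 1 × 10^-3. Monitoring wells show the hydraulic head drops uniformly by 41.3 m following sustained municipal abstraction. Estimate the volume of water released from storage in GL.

A = 1900 acres = 7.689 × 10^6 m²
ΔV = S × A × Δh = 0.001 × 7.689 × 10^6 m² × 41.3 m = 3.176 × 10^5 m³
ΔV = 3.176 × 10^5 m³ = 0.3176 GL

ΔV ≈ 0.318 GL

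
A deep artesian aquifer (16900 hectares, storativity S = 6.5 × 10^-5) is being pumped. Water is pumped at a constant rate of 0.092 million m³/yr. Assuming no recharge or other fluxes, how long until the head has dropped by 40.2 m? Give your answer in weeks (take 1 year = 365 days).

A = 16900 hectares = 1.69 × 10^8 m²
ΔV = S × A × Δh = 6.5 × 10^-5 × 1.69 × 10^8 × 40.2 = 4.416 × 10^5 m³
Q = 0.092 million m³/yr = 252.1 m³/d
t = ΔV / Q = 4.416 × 10^5 m³ / 252.1 m³/d = 1752 d
t = 1752 d ≈ 250.3 weeks

t ≈ 250 weeks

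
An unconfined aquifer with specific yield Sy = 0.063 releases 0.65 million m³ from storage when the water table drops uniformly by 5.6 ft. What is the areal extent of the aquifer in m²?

Δh = 5.6 ft = 1.707 m
ΔV = 0.65 million m³ = 6.5 × 10^5 m³
A = ΔV / (Sy × Δh) = 6.5 × 10^5 / (0.063 × 1.707) = 6.045 × 10^6 m²

A ≈ 6.04 × 10^6 m²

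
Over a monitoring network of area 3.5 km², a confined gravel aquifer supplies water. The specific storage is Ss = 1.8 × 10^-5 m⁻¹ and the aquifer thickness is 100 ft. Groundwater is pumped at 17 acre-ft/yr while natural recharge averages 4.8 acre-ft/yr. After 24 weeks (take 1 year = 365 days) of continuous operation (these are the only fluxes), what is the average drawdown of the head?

Δh ≈ 3.61 m

b = 100 ft = 30.48 m
S = Ss × b = 1.8 × 10^-5 m⁻¹ × 30.48 m = 5.486 × 10^-4
A = 3.5 km² = 3.5 × 10^6 m²
Net abstraction = 17 − 4.8 = 12.2 acre-ft/yr
Q_net = 12.2 acre-ft/yr = 41.23 m³/d
t = 24 weeks = 168 d
ΔV = Q × t = 41.23 m³/d × 168 d = 6926 m³
Δh = ΔV / (S × A) = 6926 / (5.486 × 10^-4 × 3.5 × 10^6) = 3.607 m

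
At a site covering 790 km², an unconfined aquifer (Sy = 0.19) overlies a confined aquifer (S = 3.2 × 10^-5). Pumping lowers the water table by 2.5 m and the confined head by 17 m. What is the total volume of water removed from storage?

ΔV ≈ 3.76 × 10^8 m³

A = 790 km² = 7.9 × 10^8 m²
Unconfined: ΔV_u = Sy × A × Δh_u = 0.19 × 7.9 × 10^8 × 2.5 = 3.752 × 10^8 m³
Confined: ΔV_c = S × A × Δh_c = 3.2 × 10^-5 × 7.9 × 10^8 × 17 = 4.298 × 10^5 m³
Total ΔV = 3.752 × 10^8 + 4.298 × 10^5 = 3.757 × 10^8 m³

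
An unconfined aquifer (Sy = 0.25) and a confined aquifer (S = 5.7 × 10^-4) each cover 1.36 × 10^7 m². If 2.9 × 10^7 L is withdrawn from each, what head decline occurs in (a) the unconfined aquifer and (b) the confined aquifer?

ΔV = 2.9 × 10^7 L = 29000 m³
Unconfined: Δh_u = ΔV/(Sy·A) = 29000/(0.25 × 1.36 × 10^7) = 0.008529 m
Confined: Δh_c = ΔV/(S·A) = 29000/(5.7 × 10^-4 × 1.36 × 10^7) = 3.741 m

Δh_u ≈ 0.00853 m; Δh_c ≈ 3.74 m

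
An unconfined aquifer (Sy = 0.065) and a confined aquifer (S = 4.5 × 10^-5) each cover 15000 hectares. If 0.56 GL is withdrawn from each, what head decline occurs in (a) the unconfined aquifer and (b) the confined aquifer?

Δh_u ≈ 0.0574 m; Δh_c ≈ 83 m

A = 15000 hectares = 1.5 × 10^8 m²
ΔV = 0.56 GL = 5.6 × 10^5 m³
Unconfined: Δh_u = ΔV/(Sy·A) = 5.6 × 10^5/(0.065 × 1.5 × 10^8) = 0.05744 m
Confined: Δh_c = ΔV/(S·A) = 5.6 × 10^5/(4.5 × 10^-5 × 1.5 × 10^8) = 82.96 m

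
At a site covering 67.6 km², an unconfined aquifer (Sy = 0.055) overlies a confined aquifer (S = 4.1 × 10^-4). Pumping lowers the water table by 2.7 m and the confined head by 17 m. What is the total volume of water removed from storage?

ΔV ≈ 1.05 × 10^7 m³

A = 67.6 km² = 6.76 × 10^7 m²
Unconfined: ΔV_u = Sy × A × Δh_u = 0.055 × 6.76 × 10^7 × 2.7 = 1.004 × 10^7 m³
Confined: ΔV_c = S × A × Δh_c = 4.1 × 10^-4 × 6.76 × 10^7 × 17 = 4.712 × 10^5 m³
Total ΔV = 1.004 × 10^7 + 4.712 × 10^5 = 1.051 × 10^7 m³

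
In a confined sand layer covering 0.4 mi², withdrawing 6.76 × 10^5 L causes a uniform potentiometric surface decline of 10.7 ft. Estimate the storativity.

A = 0.4 mi² = 1.036 × 10^6 m²
Δh = 10.7 ft = 3.261 m
ΔV = 6.76 × 10^5 L = 676 m³
S = ΔV / (A × Δh) = 676 m³ / (1.036 × 10^6 m² × 3.261 m) = 2.001 × 10^-4

S ≈ 2 × 10^-4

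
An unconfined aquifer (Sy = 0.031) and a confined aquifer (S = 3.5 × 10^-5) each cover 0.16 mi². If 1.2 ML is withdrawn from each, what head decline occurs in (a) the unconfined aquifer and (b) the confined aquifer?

A = 0.16 mi² = 4.144 × 10^5 m²
ΔV = 1.2 ML = 1200 m³
Unconfined: Δh_u = ΔV/(Sy·A) = 1200/(0.031 × 4.144 × 10^5) = 0.09341 m
Confined: Δh_c = ΔV/(S·A) = 1200/(3.5 × 10^-5 × 4.144 × 10^5) = 82.74 m

Δh_u ≈ 0.0934 m; Δh_c ≈ 82.7 m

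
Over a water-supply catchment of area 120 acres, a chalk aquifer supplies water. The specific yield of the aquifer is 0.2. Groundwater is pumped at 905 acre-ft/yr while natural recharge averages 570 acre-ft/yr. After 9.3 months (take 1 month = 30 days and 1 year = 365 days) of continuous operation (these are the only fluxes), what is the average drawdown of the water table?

A = 120 acres = 4.856 × 10^5 m²
Net abstraction = 905 − 570 = 335 acre-ft/yr
Q_net = 335 acre-ft/yr = 1132 m³/d
t = 9.3 months = 279 d
ΔV = Q × t = 1132 m³/d × 279 d = 3.159 × 10^5 m³
Δh = ΔV / (Sy × A) = 3.159 × 10^5 / (0.2 × 4.856 × 10^5) = 3.252 m

Δh ≈ 3.25 m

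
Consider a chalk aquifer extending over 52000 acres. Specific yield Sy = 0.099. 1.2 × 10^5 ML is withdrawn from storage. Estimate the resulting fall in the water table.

A = 52000 acres = 2.104 × 10^8 m²
ΔV = 1.2 × 10^5 ML = 1.2 × 10^8 m³
Δh = ΔV / (Sy × A) = 1.2 × 10^8 m³ / (0.099 × 2.104 × 10^8 m²) = 5.76 m

Δh ≈ 5.76 m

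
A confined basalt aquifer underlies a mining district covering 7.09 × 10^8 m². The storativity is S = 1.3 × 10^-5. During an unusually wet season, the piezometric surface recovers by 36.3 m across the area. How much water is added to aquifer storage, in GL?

ΔV = S × A × Δh = 1.3 × 10^-5 × 7.09 × 10^8 m² × 36.3 m = 3.346 × 10^5 m³
ΔV = 3.346 × 10^5 m³ = 0.3346 GL

ΔV ≈ 0.335 GL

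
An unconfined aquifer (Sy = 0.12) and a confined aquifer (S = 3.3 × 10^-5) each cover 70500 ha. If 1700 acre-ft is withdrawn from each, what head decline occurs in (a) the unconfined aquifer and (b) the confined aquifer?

A = 70500 ha = 7.05 × 10^8 m²
ΔV = 1700 acre-ft = 2.097 × 10^6 m³
Unconfined: Δh_u = ΔV/(Sy·A) = 2.097 × 10^6/(0.12 × 7.05 × 10^8) = 0.02479 m
Confined: Δh_c = ΔV/(S·A) = 2.097 × 10^6/(3.3 × 10^-5 × 7.05 × 10^8) = 90.13 m

Δh_u ≈ 0.0248 m; Δh_c ≈ 90.1 m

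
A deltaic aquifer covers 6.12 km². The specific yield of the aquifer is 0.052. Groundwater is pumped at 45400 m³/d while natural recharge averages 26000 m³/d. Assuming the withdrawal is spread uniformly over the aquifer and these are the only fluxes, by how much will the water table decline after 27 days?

Δh ≈ 1.65 m

A = 6.12 km² = 6.12 × 10^6 m²
Net abstraction = 45400 − 26000 = 19400 m³/d
ΔV = Q × t = 19400 m³/d × 27 d = 5.238 × 10^5 m³
Δh = ΔV / (Sy × A) = 5.238 × 10^5 / (0.052 × 6.12 × 10^6) = 1.646 m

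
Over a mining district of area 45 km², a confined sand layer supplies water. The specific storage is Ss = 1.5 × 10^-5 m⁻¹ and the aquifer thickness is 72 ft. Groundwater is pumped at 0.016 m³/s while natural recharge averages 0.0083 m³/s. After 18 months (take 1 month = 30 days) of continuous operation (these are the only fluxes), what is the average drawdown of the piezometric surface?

b = 72 ft = 21.95 m
S = Ss × b = 1.5 × 10^-5 m⁻¹ × 21.95 m = 3.292 × 10^-4
A = 45 km² = 4.5 × 10^7 m²
Net abstraction = 0.016 − 0.0083 = 0.0077 m³/s
Q_net = 0.0077 m³/s = 665.3 m³/d
t = 18 months = 540 d
ΔV = Q × t = 665.3 m³/d × 540 d = 3.593 × 10^5 m³
Δh = ΔV / (S × A) = 3.593 × 10^5 / (3.292 × 10^-4 × 4.5 × 10^7) = 24.25 m

Δh ≈ 24.3 m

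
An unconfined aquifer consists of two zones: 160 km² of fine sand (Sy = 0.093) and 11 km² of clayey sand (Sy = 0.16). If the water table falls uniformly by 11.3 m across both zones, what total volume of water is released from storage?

ΔV ≈ 1.88 × 10^8 m³

A₁ = 160 km² = 1.6 × 10^8 m²; A₂ = 11 km² = 1.1 × 10^7 m²
ΔV₁ = 0.093 × 1.6 × 10^8 × 11.3 = 1.681 × 10^8 m³
ΔV₂ = 0.16 × 1.1 × 10^7 × 11.3 = 1.989 × 10^7 m³
ΔV = ΔV₁ + ΔV₂ = 1.88 × 10^8 m³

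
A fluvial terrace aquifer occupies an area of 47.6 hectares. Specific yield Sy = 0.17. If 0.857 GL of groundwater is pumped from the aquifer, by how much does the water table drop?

Δh ≈ 10.6 m

A = 47.6 hectares = 4.76 × 10^5 m²
ΔV = 0.857 GL = 8.57 × 10^5 m³
Δh = ΔV / (Sy × A) = 8.57 × 10^5 m³ / (0.17 × 4.76 × 10^5 m²) = 10.59 m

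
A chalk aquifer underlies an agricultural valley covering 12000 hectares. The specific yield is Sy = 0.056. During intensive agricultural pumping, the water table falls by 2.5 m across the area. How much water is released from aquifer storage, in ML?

A = 12000 hectares = 1.2 × 10^8 m²
ΔV = Sy × A × Δh = 0.056 × 1.2 × 10^8 m² × 2.5 m = 1.68 × 10^7 m³
ΔV = 1.68 × 10^7 m³ = 16800 ML

ΔV ≈ 16800 ML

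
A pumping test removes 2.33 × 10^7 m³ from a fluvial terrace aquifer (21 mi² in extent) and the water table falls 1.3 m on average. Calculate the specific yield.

Sy ≈ 0.33

A = 21 mi² = 5.439 × 10^7 m²
Sy = ΔV / (A × Δh) = 2.33 × 10^7 m³ / (5.439 × 10^7 m² × 1.3 m) = 0.3295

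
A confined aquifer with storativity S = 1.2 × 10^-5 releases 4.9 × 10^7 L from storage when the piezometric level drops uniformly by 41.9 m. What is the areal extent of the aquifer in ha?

A ≈ 9750 ha

ΔV = 4.9 × 10^7 L = 49000 m³
A = ΔV / (S × Δh) = 49000 / (1.2 × 10^-5 × 41.9) = 9.745 × 10^7 m²
A = 9.745 × 10^7 m² = 9745 ha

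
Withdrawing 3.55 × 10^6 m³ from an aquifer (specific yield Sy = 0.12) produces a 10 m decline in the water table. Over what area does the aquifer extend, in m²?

A = ΔV / (Sy × Δh) = 3.55 × 10^6 / (0.12 × 10) = 2.958 × 10^6 m²

A ≈ 2.96 × 10^6 m²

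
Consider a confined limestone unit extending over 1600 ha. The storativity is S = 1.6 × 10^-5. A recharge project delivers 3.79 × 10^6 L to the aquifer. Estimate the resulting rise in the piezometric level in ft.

Δh ≈ 48.6 ft

A = 1600 ha = 1.6 × 10^7 m²
ΔV = 3.79 × 10^6 L = 3790 m³
Δh = ΔV / (S × A) = 3790 m³ / (1.6 × 10^-5 × 1.6 × 10^7 m²) = 14.8 m
Δh = 14.8 m = 48.57 ft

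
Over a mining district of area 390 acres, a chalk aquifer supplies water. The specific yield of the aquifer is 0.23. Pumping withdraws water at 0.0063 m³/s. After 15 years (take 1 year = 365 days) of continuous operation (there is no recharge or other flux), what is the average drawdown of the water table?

Δh ≈ 8.21 m

A = 390 acres = 1.578 × 10^6 m²
Q = 0.0063 m³/s = 544.3 m³/d
t = 15 years = 5475 d
ΔV = Q × t = 544.3 m³/d × 5475 d = 2.98 × 10^6 m³
Δh = ΔV / (Sy × A) = 2.98 × 10^6 / (0.23 × 1.578 × 10^6) = 8.21 m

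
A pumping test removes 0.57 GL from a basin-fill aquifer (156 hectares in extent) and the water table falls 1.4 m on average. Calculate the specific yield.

A = 156 hectares = 1.56 × 10^6 m²
ΔV = 0.57 GL = 5.7 × 10^5 m³
Sy = ΔV / (A × Δh) = 5.7 × 10^5 m³ / (1.56 × 10^6 m² × 1.4 m) = 0.261

Sy ≈ 0.26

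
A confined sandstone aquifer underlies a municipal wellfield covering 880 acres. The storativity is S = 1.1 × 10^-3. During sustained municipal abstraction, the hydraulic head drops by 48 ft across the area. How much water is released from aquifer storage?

A = 880 acres = 3.561 × 10^6 m²
Δh = 48 ft = 14.63 m
ΔV = S × A × Δh = 0.0011 × 3.561 × 10^6 m² × 14.63 m = 57310 m³

ΔV ≈ 57300 m³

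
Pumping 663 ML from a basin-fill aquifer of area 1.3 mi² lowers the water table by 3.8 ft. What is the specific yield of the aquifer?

Sy ≈ 0.17

A = 1.3 mi² = 3.367 × 10^6 m²
Δh = 3.8 ft = 1.158 m
ΔV = 663 ML = 6.63 × 10^5 m³
Sy = ΔV / (A × Δh) = 6.63 × 10^5 m³ / (3.367 × 10^6 m² × 1.158 m) = 0.17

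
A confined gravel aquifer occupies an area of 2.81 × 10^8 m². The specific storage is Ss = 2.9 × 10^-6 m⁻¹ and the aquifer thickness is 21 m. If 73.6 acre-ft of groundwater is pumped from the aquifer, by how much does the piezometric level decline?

Δh ≈ 5.31 m

S = Ss × b = 2.9 × 10^-6 m⁻¹ × 21 m = 6.09 × 10^-5
ΔV = 73.6 acre-ft = 90780 m³
Δh = ΔV / (S × A) = 90780 m³ / (6.09 × 10^-5 × 2.81 × 10^8 m²) = 5.305 m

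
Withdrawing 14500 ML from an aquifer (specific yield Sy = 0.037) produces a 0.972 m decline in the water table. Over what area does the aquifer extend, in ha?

ΔV = 14500 ML = 1.45 × 10^7 m³
A = ΔV / (Sy × Δh) = 1.45 × 10^7 / (0.037 × 0.972) = 4.032 × 10^8 m²
A = 4.032 × 10^8 m² = 40320 ha

A ≈ 40300 ha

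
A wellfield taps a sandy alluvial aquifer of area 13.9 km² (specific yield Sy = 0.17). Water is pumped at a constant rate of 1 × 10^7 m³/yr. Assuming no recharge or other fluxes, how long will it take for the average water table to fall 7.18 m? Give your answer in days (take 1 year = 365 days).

A = 13.9 km² = 1.39 × 10^7 m²
ΔV = Sy × A × Δh = 0.17 × 1.39 × 10^7 × 7.18 = 1.697 × 10^7 m³
Q = 1 × 10^7 m³/yr = 27400 m³/d
t = ΔV / Q = 1.697 × 10^7 m³ / 27400 m³/d = 619.3 d

t ≈ 619 days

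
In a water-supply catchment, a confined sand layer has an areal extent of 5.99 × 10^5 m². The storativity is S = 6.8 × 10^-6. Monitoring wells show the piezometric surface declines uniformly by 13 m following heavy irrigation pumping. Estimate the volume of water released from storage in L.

ΔV = S × A × Δh = 6.8 × 10^-6 × 5.99 × 10^5 m² × 13 m = 52.95 m³
ΔV = 52.95 m³ = 52950 L

ΔV ≈ 53000 L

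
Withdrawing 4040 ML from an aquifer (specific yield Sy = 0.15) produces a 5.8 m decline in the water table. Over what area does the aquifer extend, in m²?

A ≈ 4.64 × 10^6 m²

ΔV = 4040 ML = 4.04 × 10^6 m³
A = ΔV / (Sy × Δh) = 4.04 × 10^6 / (0.15 × 5.8) = 4.644 × 10^6 m²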